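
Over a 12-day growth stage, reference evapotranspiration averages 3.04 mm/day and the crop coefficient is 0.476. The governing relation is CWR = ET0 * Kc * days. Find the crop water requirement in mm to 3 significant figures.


CWR = 3.04 * 0.476 * 12 = 17.4 mm
Therefore the crop water requirement = 17.4 mm.


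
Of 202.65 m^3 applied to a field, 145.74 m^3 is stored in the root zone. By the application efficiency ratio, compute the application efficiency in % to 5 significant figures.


Approach: apply the application efficiency ratio, Ea = (stored/applied)*100.
Ea = (145.74/202.65)*100 = 71.917 %
Therefore the application efficiency = 71.917 %.


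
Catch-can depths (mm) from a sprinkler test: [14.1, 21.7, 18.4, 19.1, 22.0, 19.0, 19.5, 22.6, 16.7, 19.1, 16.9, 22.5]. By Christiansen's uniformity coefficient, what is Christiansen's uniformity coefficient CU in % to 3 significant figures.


Approach: apply Christiansen's uniformity coefficient, CU = (1 - mean_abs_deviation/mean)*100.
mean = 19.300 mm
mean |d_i - mean| = 1.9667 mm
CU = (1 - 1.9667/19.300)*100 = 89.8 %
Therefore Christiansen's uniformity coefficient CU = 89.8 %.


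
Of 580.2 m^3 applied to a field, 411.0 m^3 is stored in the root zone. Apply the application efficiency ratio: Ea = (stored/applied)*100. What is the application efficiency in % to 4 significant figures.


Ea = (411.0/580.2)*100 = 70.84 %
Therefore the application efficiency = 70.84 %.


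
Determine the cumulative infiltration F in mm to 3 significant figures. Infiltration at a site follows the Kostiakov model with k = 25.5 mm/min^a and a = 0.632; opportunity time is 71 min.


Approach: apply the Kostiakov infiltration equation, F = k*t^a.
F = 25.5 * 71^0.632 = 377 mm
Therefore the cumulative infiltration F = 377 mm.


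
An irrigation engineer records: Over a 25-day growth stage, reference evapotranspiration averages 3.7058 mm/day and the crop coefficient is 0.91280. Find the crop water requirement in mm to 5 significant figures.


Approach: apply the crop water requirement relation, CWR = ET0 * Kc * days.
CWR = 3.7058 * 0.91280 * 25 = 84.566 mm
Therefore the crop water requirement = 84.566 mm.


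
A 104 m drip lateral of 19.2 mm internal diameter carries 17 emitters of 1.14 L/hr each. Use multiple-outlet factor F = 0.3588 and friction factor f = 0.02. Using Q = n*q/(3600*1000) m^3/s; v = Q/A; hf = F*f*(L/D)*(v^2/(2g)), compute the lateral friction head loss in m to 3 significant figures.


Q = 17*1.14/(3600*1000) = 5.3833e-06 m^3/s
A = pi*(19.2e-3/2)^2 = 2.8953e-04 m^2, so v = Q/A = 0.018593 m/s
hf = 0.3588*0.02*(104/0.0192)*(0.018593^2/(2*9.81)) = 0.000685 m
Therefore the lateral friction head loss = 0.000685 m.


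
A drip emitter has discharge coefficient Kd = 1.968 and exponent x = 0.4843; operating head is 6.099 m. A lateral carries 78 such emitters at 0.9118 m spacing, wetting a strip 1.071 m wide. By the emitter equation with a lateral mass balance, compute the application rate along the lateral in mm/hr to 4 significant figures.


Approach: apply the emitter equation with a lateral mass balance, q = Kd*h^x; Q = n*q; rate = Q/(n*spacing*width).
Step 1 — single emitter flow (q = Kd*h^x):
  q = 1.968 * 6.099^0.4843 = 4.72417 L/hr
Step 2 — total lateral flow: Q = 78 * 4.72417 = 368.486 L/hr
Step 3 — wetted area: A = 78 * 0.9118 * 1.071 = 76.1699 m^2
Step 4 — application rate: Q/A = 368.486/76.1699 = 4.838 mm/hr
Therefore the application rate along the lateral = 4.838 mm/hr.


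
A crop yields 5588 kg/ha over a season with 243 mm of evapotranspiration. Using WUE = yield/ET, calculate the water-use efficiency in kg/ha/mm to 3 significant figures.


WUE = 5588 / 243 = 23.0 kg/ha/mm
Therefore the water-use efficiency = 23.0 kg/ha/mm.


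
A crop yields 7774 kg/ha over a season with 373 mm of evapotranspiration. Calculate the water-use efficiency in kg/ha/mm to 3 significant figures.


Approach: apply the water-use efficiency ratio, WUE = yield/ET.
WUE = 7774 / 373 = 20.8 kg/ha/mm
Therefore the water-use efficiency = 20.8 kg/ha/mm.


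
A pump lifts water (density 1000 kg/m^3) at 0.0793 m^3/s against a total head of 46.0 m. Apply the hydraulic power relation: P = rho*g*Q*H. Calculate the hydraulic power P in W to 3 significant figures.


P = 1000 * 9.81 * 0.0793 * 46.0 = 35800 W
Therefore the hydraulic power P = 35800 W.


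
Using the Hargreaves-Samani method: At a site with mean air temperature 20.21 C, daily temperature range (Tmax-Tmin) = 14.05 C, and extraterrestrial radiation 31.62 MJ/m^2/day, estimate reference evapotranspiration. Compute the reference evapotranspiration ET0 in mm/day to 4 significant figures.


Approach: apply the Hargreaves-Samani method, ET0 = 0.0023*(Tmean+17.8)*sqrt(Tmax-Tmin)*0.408*Ra.
ET0 = 0.0023*(20.21+17.8)*sqrt(14.05)*0.408*31.62 = 4.228 mm/day
Therefore the reference evapotranspiration ET0 = 4.228 mm/day.


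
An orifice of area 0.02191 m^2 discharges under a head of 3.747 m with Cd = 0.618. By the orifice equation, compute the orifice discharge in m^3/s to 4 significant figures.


Approach: apply the orifice equation, Q = Cd*A*sqrt(2*g*h).
Q = 0.618 * 0.02191 * sqrt(2*9.81*3.747) = 0.1161 m^3/s
Therefore the orifice discharge = 0.1161 m^3/s.


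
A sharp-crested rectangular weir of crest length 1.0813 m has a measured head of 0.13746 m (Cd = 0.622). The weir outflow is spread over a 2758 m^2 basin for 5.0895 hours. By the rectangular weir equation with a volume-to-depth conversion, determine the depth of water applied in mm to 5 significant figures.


Approach: apply the rectangular weir equation with a volume-to-depth conversion, Q = (2/3)*Cd*L*sqrt(2g)*H^1.5; d = Q*t/A * 1000.
Step 1 — weir discharge:
  Q = (2/3)*0.622*1.0813*sqrt(2*9.81)*0.13746^1.5 = 0.1012184 m^3/s
Step 2 — volume: V = 0.1012184 * 5.0895*3600 = 1854.543 m^3
Step 3 — depth: d = V/A * 1000 = 1854.543/2758 * 1000 = 672.42 mm
Therefore the depth of water applied = 672.42 mm.


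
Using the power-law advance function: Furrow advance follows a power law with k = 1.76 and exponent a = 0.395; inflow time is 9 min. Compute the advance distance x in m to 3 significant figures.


Approach: apply the power-law advance function, x = k*t^a.
x = 1.76 * 9^0.395 = 4.19 m
Therefore the advance distance x = 4.19 m.


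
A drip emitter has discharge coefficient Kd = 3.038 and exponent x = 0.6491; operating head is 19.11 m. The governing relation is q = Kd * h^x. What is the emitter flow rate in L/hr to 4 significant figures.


q = 3.038 * 19.11^0.6491 = 20.62 L/hr
Therefore the emitter flow rate = 20.62 L/hr.


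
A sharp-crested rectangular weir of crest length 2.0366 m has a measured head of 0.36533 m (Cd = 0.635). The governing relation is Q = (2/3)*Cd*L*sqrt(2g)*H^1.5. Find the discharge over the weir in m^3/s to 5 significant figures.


Q = (2/3)*0.635*2.0366*sqrt(2*9.81)*0.36533^1.5 = 0.84327 m^3/s
Therefore the discharge over the weir = 0.84327 m^3/s.


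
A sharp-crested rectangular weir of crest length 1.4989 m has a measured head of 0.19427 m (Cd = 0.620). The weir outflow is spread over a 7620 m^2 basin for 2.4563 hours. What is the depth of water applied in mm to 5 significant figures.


Approach: apply the rectangular weir equation with a volume-to-depth conversion, Q = (2/3)*Cd*L*sqrt(2g)*H^1.5; d = Q*t/A * 1000.
Step 1 — weir discharge:
  Q = (2/3)*0.620*1.4989*sqrt(2*9.81)*0.19427^1.5 = 0.2349802 m^3/s
Step 2 — volume: V = 0.2349802 * 2.4563*3600 = 2077.854 m^3
Step 3 — depth: d = V/A * 1000 = 2077.854/7620 * 1000 = 272.68 mm
Therefore the depth of water applied = 272.68 mm.


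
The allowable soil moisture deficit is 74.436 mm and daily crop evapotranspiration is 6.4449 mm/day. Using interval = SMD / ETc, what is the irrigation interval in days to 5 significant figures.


interval = 74.436 / 6.4449 = 11.550 days
Therefore the irrigation interval = 11.550 days.


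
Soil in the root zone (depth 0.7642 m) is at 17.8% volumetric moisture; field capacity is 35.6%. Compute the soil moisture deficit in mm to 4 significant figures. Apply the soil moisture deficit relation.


Approach: apply the soil moisture deficit relation, SMD = (FC - theta)/100 * depth * 1000.
SMD = (35.6 - 17.8)/100 * 0.7642 * 1000 = 136.0 mm
Therefore the soil moisture deficit = 136.0 mm.


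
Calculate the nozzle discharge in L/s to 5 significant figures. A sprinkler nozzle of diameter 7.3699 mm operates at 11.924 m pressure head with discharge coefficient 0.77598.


Approach: apply the orifice equation, Q = Cd*A*sqrt(2*g*h), A = pi*(d/2)^2.
A = pi*(7.3699e-3/2)^2 = 4.265924e-05 m^2
Q = 0.77598 * 4.265924e-05 * sqrt(2*9.81*11.924) * 1000 = 0.50632 L/s
Therefore the nozzle discharge = 0.50632 L/s.


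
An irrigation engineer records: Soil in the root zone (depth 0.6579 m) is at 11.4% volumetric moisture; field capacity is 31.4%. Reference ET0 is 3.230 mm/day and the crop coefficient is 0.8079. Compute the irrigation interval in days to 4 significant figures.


Approach: apply soil-water budget scheduling, SMD = (FC-theta)/100*depth*1000; ETc = ET0*Kc; interval = SMD/ETc.
Step 1 — soil moisture deficit:
  SMD = (31.4 - 11.4)/100 * 0.6579 * 1000 = 131.580 mm
Step 2 — daily crop ET (ETc = ET0*Kc):
  ETc = 3.230 * 0.8079 = 2.60952 mm/day
Step 3 — irrigation interval (SMD/ETc):
  interval = 131.580 / 2.60952 = 50.42 days
Therefore the irrigation interval = 50.42 days.


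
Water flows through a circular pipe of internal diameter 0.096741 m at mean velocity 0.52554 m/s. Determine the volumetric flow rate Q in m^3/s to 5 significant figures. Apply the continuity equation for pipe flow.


Approach: apply the continuity equation for pipe flow, Q = A * v with A = pi*(D/2)^2.
A = pi*(0.096741/2)^2 = 0.007350401 m^2
Q = 0.007350401 * 0.52554 = 0.0038629 m^3/s
Therefore the volumetric flow rate Q = 0.0038629 m^3/s.


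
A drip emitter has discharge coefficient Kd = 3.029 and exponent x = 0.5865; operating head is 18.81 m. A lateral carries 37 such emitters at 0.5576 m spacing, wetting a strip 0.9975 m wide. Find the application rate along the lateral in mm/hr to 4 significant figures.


Approach: apply the emitter equation with a lateral mass balance, q = Kd*h^x; Q = n*q; rate = Q/(n*spacing*width).
Step 1 — single emitter flow (q = Kd*h^x):
  q = 3.029 * 18.81^0.5865 = 16.9328 L/hr
Step 2 — total lateral flow: Q = 37 * 16.9328 = 626.513 L/hr
Step 3 — wetted area: A = 37 * 0.5576 * 0.9975 = 20.5796 m^2
Step 4 — application rate: Q/A = 626.513/20.5796 = 30.44 mm/hr
Therefore the application rate along the lateral = 30.44 mm/hr.


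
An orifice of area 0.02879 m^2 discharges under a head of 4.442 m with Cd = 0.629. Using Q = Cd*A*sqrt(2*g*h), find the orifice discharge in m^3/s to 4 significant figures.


Q = 0.629 * 0.02879 * sqrt(2*9.81*4.442) = 0.1691 m^3/s
Therefore the orifice discharge = 0.1691 m^3/s.


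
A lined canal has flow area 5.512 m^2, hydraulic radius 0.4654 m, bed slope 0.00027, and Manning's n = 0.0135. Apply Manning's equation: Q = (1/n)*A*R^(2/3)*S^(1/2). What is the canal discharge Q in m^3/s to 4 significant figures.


Q = (1/0.0135) * 5.512 * 0.4654^(2/3) * 0.00027^(1/2) = 4.029 m^3/s
Therefore the canal discharge Q = 4.029 m^3/s.


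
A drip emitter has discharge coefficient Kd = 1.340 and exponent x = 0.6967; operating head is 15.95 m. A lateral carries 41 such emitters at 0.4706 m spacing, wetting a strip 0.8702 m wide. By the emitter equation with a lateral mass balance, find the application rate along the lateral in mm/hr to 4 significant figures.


Approach: apply the emitter equation with a lateral mass balance, q = Kd*h^x; Q = n*q; rate = Q/(n*spacing*width).
Step 1 — single emitter flow (q = Kd*h^x):
  q = 1.340 * 15.95^0.6967 = 9.22716 L/hr
Step 2 — total lateral flow: Q = 41 * 9.22716 = 378.314 L/hr
Step 3 — wetted area: A = 41 * 0.4706 * 0.8702 = 16.7902 m^2
Step 4 — application rate: Q/A = 378.314/16.7902 = 22.53 mm/hr
Therefore the application rate along the lateral = 22.53 mm/hr.


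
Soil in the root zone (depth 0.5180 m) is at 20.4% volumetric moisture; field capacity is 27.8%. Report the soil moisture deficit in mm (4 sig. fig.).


Approach: apply the soil moisture deficit relation, SMD = (FC - theta)/100 * depth * 1000.
SMD = (27.8 - 20.4)/100 * 0.5180 * 1000 = 38.33 mm
Therefore the soil moisture deficit = 38.33 mm.


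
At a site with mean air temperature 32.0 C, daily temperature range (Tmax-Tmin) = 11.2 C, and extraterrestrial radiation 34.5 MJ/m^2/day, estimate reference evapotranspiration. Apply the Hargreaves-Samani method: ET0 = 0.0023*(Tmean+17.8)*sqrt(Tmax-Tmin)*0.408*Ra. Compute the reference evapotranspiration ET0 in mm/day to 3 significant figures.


ET0 = 0.0023*(32.0+17.8)*sqrt(11.2)*0.408*34.5 = 5.40 mm/day
Therefore the reference evapotranspiration ET0 = 5.40 mm/day.


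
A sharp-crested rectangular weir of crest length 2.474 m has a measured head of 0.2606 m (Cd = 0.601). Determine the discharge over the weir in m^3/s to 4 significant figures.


Approach: apply the rectangular weir equation, Q = (2/3)*Cd*L*sqrt(2g)*H^1.5.
Q = (2/3)*0.601*2.474*sqrt(2*9.81)*0.2606^1.5 = 0.5841 m^3/s
Therefore the discharge over the weir = 0.5841 m^3/s.


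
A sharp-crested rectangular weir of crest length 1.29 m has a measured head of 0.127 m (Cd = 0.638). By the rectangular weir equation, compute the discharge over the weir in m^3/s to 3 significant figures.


Approach: apply the rectangular weir equation, Q = (2/3)*Cd*L*sqrt(2g)*H^1.5.
Q = (2/3)*0.638*1.29*sqrt(2*9.81)*0.127^1.5 = 0.110 m^3/s
Therefore the discharge over the weir = 0.110 m^3/s.


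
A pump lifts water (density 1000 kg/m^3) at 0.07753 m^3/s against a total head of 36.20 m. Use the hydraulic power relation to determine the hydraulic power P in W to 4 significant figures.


Approach: apply the hydraulic power relation, P = rho*g*Q*H.
P = 1000 * 9.81 * 0.07753 * 36.20 = 27530 W
Therefore the hydraulic power P = 27530 W.


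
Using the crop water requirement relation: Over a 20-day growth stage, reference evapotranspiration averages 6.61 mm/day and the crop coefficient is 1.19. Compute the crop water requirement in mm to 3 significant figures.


Approach: apply the crop water requirement relation, CWR = ET0 * Kc * days.
CWR = 6.61 * 1.19 * 20 = 157 mm
Therefore the crop water requirement = 157 mm.


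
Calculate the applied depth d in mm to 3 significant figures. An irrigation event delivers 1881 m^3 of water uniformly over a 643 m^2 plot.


Approach: apply depth from volume over area, d = (V/A)*1000.
d = (1881 / 643) * 1000 = 2930 mm
Therefore the applied depth d = 2930 mm.


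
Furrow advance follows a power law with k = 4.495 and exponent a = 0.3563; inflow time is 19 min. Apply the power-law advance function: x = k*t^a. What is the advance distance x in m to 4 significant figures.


x = 4.495 * 19^0.3563 = 12.83 m
Therefore the advance distance x = 12.83 m.


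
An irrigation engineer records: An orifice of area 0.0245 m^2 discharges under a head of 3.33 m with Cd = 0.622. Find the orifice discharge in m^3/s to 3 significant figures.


Approach: apply the orifice equation, Q = Cd*A*sqrt(2*g*h).
Q = 0.622 * 0.0245 * sqrt(2*9.81*3.33) = 0.123 m^3/s
Therefore the orifice discharge = 0.123 m^3/s.


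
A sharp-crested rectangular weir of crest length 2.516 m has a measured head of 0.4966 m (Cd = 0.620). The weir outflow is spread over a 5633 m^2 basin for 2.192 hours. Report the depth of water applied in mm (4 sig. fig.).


Approach: apply the rectangular weir equation with a volume-to-depth conversion, Q = (2/3)*Cd*L*sqrt(2g)*H^1.5; d = Q*t/A * 1000.
Step 1 — weir discharge:
  Q = (2/3)*0.620*2.516*sqrt(2*9.81)*0.4966^1.5 = 1.61202 m^3/s
Step 2 — volume: V = 1.61202 * 2.192*3600 = 12720.8 m^3
Step 3 — depth: d = V/A * 1000 = 12720.8/5633 * 1000 = 2258 mm
Therefore the depth of water applied = 2258 mm.


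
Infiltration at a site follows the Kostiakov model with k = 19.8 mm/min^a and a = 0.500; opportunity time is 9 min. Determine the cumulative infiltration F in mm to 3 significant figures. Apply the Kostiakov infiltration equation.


Approach: apply the Kostiakov infiltration equation, F = k*t^a.
F = 19.8 * 9^0.500 = 59.4 mm
Therefore the cumulative infiltration F = 59.4 mm.


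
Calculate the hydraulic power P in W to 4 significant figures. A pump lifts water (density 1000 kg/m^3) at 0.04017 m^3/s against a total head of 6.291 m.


Approach: apply the hydraulic power relation, P = rho*g*Q*H.
P = 1000 * 9.81 * 0.04017 * 6.291 = 2479 W
Therefore the hydraulic power P = 2479 W.


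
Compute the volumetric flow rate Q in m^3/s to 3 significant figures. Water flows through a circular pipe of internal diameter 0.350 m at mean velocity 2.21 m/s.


Approach: apply the continuity equation for pipe flow, Q = A * v with A = pi*(D/2)^2.
A = pi*(0.350/2)^2 = 0.096211 m^2
Q = 0.096211 * 2.21 = 0.213 m^3/s
Therefore the volumetric flow rate Q = 0.213 m^3/s.


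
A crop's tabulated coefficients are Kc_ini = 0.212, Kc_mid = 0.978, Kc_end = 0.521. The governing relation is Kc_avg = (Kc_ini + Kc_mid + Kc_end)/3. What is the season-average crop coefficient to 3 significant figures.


Kc_avg = (0.212 + 0.978 + 0.521)/3 = 0.570
Therefore the season-average crop coefficient = 0.570.


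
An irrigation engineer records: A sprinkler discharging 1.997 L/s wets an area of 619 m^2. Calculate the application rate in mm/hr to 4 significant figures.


Approach: apply the application rate relation, rate = (Q/A)*3600.
rate = (1.997 / 619) * 3600 = 11.61 mm/hr
Therefore the application rate = 11.61 mm/hr.


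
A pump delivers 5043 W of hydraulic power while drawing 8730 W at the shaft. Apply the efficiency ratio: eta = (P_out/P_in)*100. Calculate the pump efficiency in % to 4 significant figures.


eta = (5043 / 8730) * 100 = 57.77 %
Therefore the pump efficiency = 57.77 %.


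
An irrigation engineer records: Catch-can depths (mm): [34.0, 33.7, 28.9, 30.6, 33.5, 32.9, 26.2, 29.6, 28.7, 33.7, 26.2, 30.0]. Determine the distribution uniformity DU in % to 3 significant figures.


Approach: apply the low-quarter distribution uniformity, DU = (mean of lowest quarter of readings / overall mean)*100.
sorted lowest 3 of 12: [26.2, 26.2, 28.7] -> mean = 27.033 mm
overall mean = 30.667 mm
DU = (27.033/30.667)*100 = 88.2 %
Therefore the distribution uniformity DU = 88.2 %.


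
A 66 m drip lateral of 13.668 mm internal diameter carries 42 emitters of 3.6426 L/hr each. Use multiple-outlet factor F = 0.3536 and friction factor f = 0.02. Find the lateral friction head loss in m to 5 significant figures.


Approach: apply Darcy-Weisbach with the multiple-outlet F-factor, Q = n*q/(3600*1000) m^3/s; v = Q/A; hf = F*f*(L/D)*(v^2/(2g)).
Q = 42*3.6426/(3600*1000) = 4.249700e-05 m^3/s
A = pi*(13.668e-3/2)^2 = 1.467235e-04 m^2, so v = Q/A = 0.2896399 m/s
hf = 0.3536*0.02*(66/0.013668)*(0.2896399^2/(2*9.81)) = 0.14602 m
Therefore the lateral friction head loss = 0.14602 m.


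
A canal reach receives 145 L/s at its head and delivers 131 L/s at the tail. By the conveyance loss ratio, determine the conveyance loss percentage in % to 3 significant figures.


Approach: apply the conveyance loss ratio, loss% = ((Q_head - Q_tail)/Q_head)*100.
loss = ((145 - 131)/145)*100 = 9.66 %
Therefore the conveyance loss percentage = 9.66 %.


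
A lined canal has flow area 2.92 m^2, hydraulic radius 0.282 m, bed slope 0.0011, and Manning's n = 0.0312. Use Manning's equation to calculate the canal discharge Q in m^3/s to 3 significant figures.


Approach: apply Manning's equation, Q = (1/n)*A*R^(2/3)*S^(1/2).
Q = (1/0.0312) * 2.92 * 0.282^(2/3) * 0.0011^(1/2) = 1.33 m^3/s
Therefore the canal discharge Q = 1.33 m^3/s.


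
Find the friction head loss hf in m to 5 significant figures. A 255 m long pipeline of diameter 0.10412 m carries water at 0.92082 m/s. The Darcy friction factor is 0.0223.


Approach: apply the Darcy-Weisbach equation, hf = f*(L/D)*(v^2/(2g)).
hf = 0.0223 * (255/0.10412) * (0.92082^2 / (2*9.81))
hf = 2.3603 m
Therefore the friction head loss hf = 2.3603 m.


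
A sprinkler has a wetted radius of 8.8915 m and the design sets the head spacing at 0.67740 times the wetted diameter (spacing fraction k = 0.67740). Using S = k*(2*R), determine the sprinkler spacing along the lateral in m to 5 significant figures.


S = 0.67740 * (2 * 8.8915) = 12.046 m
Therefore the sprinkler spacing along the lateral = 12.046 m.


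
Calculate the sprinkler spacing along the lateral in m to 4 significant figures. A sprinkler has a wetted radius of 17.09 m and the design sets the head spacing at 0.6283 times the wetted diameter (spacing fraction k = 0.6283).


Approach: apply the sprinkler spacing rule (spacing as a fraction of wetted diameter), S = k*(2*R).
S = 0.6283 * (2 * 17.09) = 21.48 m
Therefore the sprinkler spacing along the lateral = 21.48 m.


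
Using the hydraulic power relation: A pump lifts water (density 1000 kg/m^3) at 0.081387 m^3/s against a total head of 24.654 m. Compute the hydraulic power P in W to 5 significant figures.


Approach: apply the hydraulic power relation, P = rho*g*Q*H.
P = 1000 * 9.81 * 0.081387 * 24.654 = 19684 W
Therefore the hydraulic power P = 19684 W.


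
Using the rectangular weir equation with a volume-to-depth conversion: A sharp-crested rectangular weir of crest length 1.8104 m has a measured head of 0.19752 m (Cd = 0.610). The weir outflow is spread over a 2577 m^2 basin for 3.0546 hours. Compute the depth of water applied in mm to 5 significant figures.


Approach: apply the rectangular weir equation with a volume-to-depth conversion, Q = (2/3)*Cd*L*sqrt(2g)*H^1.5; d = Q*t/A * 1000.
Step 1 — weir discharge:
  Q = (2/3)*0.610*1.8104*sqrt(2*9.81)*0.19752^1.5 = 0.2862722 m^3/s
Step 2 — volume: V = 0.2862722 * 3.0546*3600 = 3148.010 m^3
Step 3 — depth: d = V/A * 1000 = 3148.010/2577 * 1000 = 1221.6 mm
Therefore the depth of water applied = 1221.6 mm.


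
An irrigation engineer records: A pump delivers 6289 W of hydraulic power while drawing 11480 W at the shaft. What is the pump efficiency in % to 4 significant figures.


Approach: apply the efficiency ratio, eta = (P_out/P_in)*100.
eta = (6289 / 11480) * 100 = 54.78 %
Therefore the pump efficiency = 54.78 %.


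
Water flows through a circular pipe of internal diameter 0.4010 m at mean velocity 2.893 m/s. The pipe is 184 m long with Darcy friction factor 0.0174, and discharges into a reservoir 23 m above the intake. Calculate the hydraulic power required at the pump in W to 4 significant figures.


Approach: apply continuity + Darcy-Weisbach + hydraulic power, Q = A*v; hf = f*(L/D)*(v^2/(2g)); H = static + hf; P = rho*g*Q*H.
Step 1 — flow rate (continuity, Q = A*v):
  A = pi*(0.4010/2)^2 = 0.126293 m^2
  Q = 0.126293 * 2.893 = 0.365365 m^3/s
Step 2 — friction head loss (Darcy-Weisbach):
  hf = 0.0174 * (184/0.4010) * (2.893^2 / (2*9.81))
  hf = 3.40581 m
Step 3 — total head: H = 23 + 3.40581 = 26.4058 m
Step 4 — hydraulic power (P = rho*g*Q*H):
  P = 1000 * 9.81 * 0.365365 * 26.4058 = 94640 W
Therefore the hydraulic power required at the pump = 94640 W.


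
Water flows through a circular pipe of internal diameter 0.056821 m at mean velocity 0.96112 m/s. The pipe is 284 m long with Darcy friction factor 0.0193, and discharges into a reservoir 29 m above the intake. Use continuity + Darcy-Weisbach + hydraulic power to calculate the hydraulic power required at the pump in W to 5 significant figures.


Approach: apply continuity + Darcy-Weisbach + hydraulic power, Q = A*v; hf = f*(L/D)*(v^2/(2g)); H = static + hf; P = rho*g*Q*H.
Step 1 — flow rate (continuity, Q = A*v):
  A = pi*(0.056821/2)^2 = 0.002535757 m^2
  Q = 0.002535757 * 0.96112 = 0.002437167 m^3/s
Step 2 — friction head loss (Darcy-Weisbach):
  hf = 0.0193 * (284/0.056821) * (0.96112^2 / (2*9.81))
  hf = 4.541748 m
Step 3 — total head: H = 29 + 4.541748 = 33.54175 m
Step 4 — hydraulic power (P = rho*g*Q*H):
  P = 1000 * 9.81 * 0.002437167 * 33.54175 = 801.94 W
Therefore the hydraulic power required at the pump = 801.94 W.


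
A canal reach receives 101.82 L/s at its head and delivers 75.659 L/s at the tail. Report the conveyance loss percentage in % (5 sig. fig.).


Approach: apply the conveyance loss ratio, loss% = ((Q_head - Q_tail)/Q_head)*100.
loss = ((101.82 - 75.659)/101.82)*100 = 25.693 %
Therefore the conveyance loss percentage = 25.693 %.


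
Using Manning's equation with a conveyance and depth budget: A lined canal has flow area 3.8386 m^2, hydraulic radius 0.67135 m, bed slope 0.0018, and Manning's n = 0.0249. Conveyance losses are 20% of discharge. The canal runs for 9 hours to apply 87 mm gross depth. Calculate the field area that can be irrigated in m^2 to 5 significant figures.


Approach: apply Manning's equation with a conveyance and depth budget, Q = (1/n)*A*R^(2/3)*S^(1/2); Q_field = Q*(1-loss); Area = Q_field*t/(d/1000).
Step 1 — canal discharge (Manning's equation):
  Q = (1/0.0249) * 3.8386 * 0.67135^(2/3) * 0.0018^(1/2) = 5.014671 m^3/s
Step 2 — delivered flow: Q_field = 5.014671*(1 - 20/100) = 4.011737 m^3/s
Step 3 — volume delivered: V = 4.011737 * 9*3600 = 129980.3 m^3
Step 4 — area served: A = V / (depth/1000) = 129980.3 / 0.087 = 1494000 m^2
Therefore the field area that can be irrigated = 1494000 m^2.


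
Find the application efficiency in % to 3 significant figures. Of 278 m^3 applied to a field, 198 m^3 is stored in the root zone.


Approach: apply the application efficiency ratio, Ea = (stored/applied)*100.
Ea = (198/278)*100 = 71.2 %
Therefore the application efficiency = 71.2 %.


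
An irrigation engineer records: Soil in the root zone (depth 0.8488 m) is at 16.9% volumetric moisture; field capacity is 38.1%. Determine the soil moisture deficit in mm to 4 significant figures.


Approach: apply the soil moisture deficit relation, SMD = (FC - theta)/100 * depth * 1000.
SMD = (38.1 - 16.9)/100 * 0.8488 * 1000 = 179.9 mm
Therefore the soil moisture deficit = 179.9 mm.


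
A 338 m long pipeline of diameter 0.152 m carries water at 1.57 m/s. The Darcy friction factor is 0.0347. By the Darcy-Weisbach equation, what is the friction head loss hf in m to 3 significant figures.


Approach: apply the Darcy-Weisbach equation, hf = f*(L/D)*(v^2/(2g)).
hf = 0.0347 * (338/0.152) * (1.57^2 / (2*9.81))
hf = 9.69 m
Therefore the friction head loss hf = 9.69 m.


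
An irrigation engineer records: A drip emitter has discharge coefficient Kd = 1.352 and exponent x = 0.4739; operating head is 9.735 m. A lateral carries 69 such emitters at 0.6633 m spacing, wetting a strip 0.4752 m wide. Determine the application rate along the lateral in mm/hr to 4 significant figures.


Approach: apply the emitter equation with a lateral mass balance, q = Kd*h^x; Q = n*q; rate = Q/(n*spacing*width).
Step 1 — single emitter flow (q = Kd*h^x):
  q = 1.352 * 9.735^0.4739 = 3.97511 L/hr
Step 2 — total lateral flow: Q = 69 * 3.97511 = 274.283 L/hr
Step 3 — wetted area: A = 69 * 0.6633 * 0.4752 = 21.7488 m^2
Step 4 — application rate: Q/A = 274.283/21.7488 = 12.61 mm/hr
Therefore the application rate along the lateral = 12.61 mm/hr.


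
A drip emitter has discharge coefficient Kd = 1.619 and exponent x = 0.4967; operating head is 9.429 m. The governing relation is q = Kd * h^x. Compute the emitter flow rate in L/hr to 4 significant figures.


q = 1.619 * 9.429^0.4967 = 4.935 L/hr
Therefore the emitter flow rate = 4.935 L/hr.


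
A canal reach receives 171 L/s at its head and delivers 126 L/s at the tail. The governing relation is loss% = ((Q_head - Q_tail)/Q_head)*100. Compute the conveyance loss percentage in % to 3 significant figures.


loss = ((171 - 126)/171)*100 = 26.3 %
Therefore the conveyance loss percentage = 26.3 %.


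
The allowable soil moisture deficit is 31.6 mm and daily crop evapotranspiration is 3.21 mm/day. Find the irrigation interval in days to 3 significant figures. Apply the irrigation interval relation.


Approach: apply the irrigation interval relation, interval = SMD / ETc.
interval = 31.6 / 3.21 = 9.84 days
Therefore the irrigation interval = 9.84 days.


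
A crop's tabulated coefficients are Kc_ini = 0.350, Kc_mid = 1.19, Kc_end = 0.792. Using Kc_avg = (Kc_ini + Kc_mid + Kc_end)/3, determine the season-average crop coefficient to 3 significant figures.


Kc_avg = (0.350 + 1.19 + 0.792)/3 = 0.777
Therefore the season-average crop coefficient = 0.777.


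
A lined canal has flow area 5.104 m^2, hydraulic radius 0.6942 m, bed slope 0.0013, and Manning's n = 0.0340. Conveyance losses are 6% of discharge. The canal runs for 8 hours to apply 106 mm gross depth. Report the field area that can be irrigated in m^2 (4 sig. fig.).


Approach: apply Manning's equation with a conveyance and depth budget, Q = (1/n)*A*R^(2/3)*S^(1/2); Q_field = Q*(1-loss); Area = Q_field*t/(d/1000).
Step 1 — canal discharge (Manning's equation):
  Q = (1/0.0340) * 5.104 * 0.6942^(2/3) * 0.0013^(1/2) = 4.24352 m^3/s
Step 2 — delivered flow: Q_field = 4.24352*(1 - 6/100) = 3.98891 m^3/s
Step 3 — volume delivered: V = 3.98891 * 8*3600 = 114881 m^3
Step 4 — area served: A = V / (depth/1000) = 114881 / 0.106 = 1084000 m^2
Therefore the field area that can be irrigated = 1084000 m^2.


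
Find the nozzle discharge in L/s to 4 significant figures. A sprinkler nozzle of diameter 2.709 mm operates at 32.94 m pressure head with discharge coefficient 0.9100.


Approach: apply the orifice equation, Q = Cd*A*sqrt(2*g*h), A = pi*(d/2)^2.
A = pi*(2.709e-3/2)^2 = 5.76379e-06 m^2
Q = 0.9100 * 5.76379e-06 * sqrt(2*9.81*32.94) * 1000 = 0.1333 L/s
Therefore the nozzle discharge = 0.1333 L/s.


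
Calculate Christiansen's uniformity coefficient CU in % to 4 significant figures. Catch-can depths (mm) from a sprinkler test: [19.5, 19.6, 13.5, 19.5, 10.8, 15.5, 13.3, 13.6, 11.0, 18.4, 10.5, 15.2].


Approach: apply Christiansen's uniformity coefficient, CU = (1 - mean_abs_deviation/mean)*100.
mean = 15.0333 mm
mean |d_i - mean| = 2.91667 mm
CU = (1 - 2.91667/15.0333)*100 = 80.60 %
Therefore Christiansen's uniformity coefficient CU = 80.60 %.


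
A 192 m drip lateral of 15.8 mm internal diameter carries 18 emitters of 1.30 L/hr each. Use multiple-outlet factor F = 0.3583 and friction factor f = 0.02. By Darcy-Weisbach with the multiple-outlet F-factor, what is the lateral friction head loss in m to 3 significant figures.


Approach: apply Darcy-Weisbach with the multiple-outlet F-factor, Q = n*q/(3600*1000) m^3/s; v = Q/A; hf = F*f*(L/D)*(v^2/(2g)).
Q = 18*1.30/(3600*1000) = 6.5000e-06 m^3/s
A = pi*(15.8e-3/2)^2 = 1.9607e-04 m^2, so v = Q/A = 0.033152 m/s
hf = 0.3583*0.02*(192/0.0158)*(0.033152^2/(2*9.81)) = 0.00488 m
Therefore the lateral friction head loss = 0.00488 m.


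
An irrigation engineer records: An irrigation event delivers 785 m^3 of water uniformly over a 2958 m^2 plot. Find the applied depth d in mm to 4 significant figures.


Approach: apply depth from volume over area, d = (V/A)*1000.
d = (785 / 2958) * 1000 = 265.4 mm
Therefore the applied depth d = 265.4 mm.


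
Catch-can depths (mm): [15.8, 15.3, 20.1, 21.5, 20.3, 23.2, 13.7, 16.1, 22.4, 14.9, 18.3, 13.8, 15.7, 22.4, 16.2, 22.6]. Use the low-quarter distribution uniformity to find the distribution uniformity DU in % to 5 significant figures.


Approach: apply the low-quarter distribution uniformity, DU = (mean of lowest quarter of readings / overall mean)*100.
sorted lowest 4 of 16: [13.7, 13.8, 14.9, 15.3] -> mean = 14.42500 mm
overall mean = 18.26875 mm
DU = (14.42500/18.26875)*100 = 78.960 %
Therefore the distribution uniformity DU = 78.960 %.


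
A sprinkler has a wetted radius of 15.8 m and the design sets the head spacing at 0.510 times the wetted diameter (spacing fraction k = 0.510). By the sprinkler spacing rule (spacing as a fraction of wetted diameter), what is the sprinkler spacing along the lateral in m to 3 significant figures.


Approach: apply the sprinkler spacing rule (spacing as a fraction of wetted diameter), S = k*(2*R).
S = 0.510 * (2 * 15.8) = 16.1 m
Therefore the sprinkler spacing along the lateral = 16.1 m.


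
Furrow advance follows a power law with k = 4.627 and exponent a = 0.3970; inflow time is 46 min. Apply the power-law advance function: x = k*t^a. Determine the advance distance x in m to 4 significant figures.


x = 4.627 * 46^0.3970 = 21.16 m
Therefore the advance distance x = 21.16 m.


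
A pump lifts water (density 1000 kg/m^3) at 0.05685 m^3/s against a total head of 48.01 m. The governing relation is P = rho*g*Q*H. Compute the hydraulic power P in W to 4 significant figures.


P = 1000 * 9.81 * 0.05685 * 48.01 = 26780 W
Therefore the hydraulic power P = 26780 W.


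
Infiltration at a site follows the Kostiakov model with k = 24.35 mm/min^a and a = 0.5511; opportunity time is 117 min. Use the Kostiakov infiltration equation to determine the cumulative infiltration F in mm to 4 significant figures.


Approach: apply the Kostiakov infiltration equation, F = k*t^a.
F = 24.35 * 117^0.5511 = 336.0 mm
Therefore the cumulative infiltration F = 336.0 mm.


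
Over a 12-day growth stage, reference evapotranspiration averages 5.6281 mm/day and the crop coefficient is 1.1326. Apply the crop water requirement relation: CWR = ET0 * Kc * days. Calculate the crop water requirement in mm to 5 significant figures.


CWR = 5.6281 * 1.1326 * 12 = 76.493 mm
Therefore the crop water requirement = 76.493 mm.


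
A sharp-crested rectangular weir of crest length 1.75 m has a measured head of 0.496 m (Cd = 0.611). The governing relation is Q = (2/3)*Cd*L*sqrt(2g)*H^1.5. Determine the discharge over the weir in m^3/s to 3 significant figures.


Q = (2/3)*0.611*1.75*sqrt(2*9.81)*0.496^1.5 = 1.10 m^3/s
Therefore the discharge over the weir = 1.10 m^3/s.


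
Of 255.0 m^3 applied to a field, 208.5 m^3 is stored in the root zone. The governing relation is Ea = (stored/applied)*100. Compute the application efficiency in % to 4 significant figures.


Ea = (208.5/255.0)*100 = 81.76 %
Therefore the application efficiency = 81.76 %.


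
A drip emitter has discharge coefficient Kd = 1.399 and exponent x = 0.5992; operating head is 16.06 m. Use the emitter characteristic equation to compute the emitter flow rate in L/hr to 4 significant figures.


Approach: apply the emitter characteristic equation, q = Kd * h^x.
q = 1.399 * 16.06^0.5992 = 7.384 L/hr
Therefore the emitter flow rate = 7.384 L/hr.


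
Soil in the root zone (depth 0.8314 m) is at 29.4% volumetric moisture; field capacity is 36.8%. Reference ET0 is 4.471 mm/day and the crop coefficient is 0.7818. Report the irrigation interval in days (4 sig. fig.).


Approach: apply soil-water budget scheduling, SMD = (FC-theta)/100*depth*1000; ETc = ET0*Kc; interval = SMD/ETc.
Step 1 — soil moisture deficit:
  SMD = (36.8 - 29.4)/100 * 0.8314 * 1000 = 61.5236 mm
Step 2 — daily crop ET (ETc = ET0*Kc):
  ETc = 4.471 * 0.7818 = 3.49543 mm/day
Step 3 — irrigation interval (SMD/ETc):
  interval = 61.5236 / 3.49543 = 17.60 days
Therefore the irrigation interval = 17.60 days.


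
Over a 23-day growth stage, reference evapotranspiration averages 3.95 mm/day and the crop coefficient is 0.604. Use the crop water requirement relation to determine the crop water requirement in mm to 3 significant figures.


Approach: apply the crop water requirement relation, CWR = ET0 * Kc * days.
CWR = 3.95 * 0.604 * 23 = 54.9 mm
Therefore the crop water requirement = 54.9 mm.


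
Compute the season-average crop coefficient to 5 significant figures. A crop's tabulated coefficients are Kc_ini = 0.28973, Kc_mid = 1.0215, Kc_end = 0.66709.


Approach: apply a simple seasonal average, Kc_avg = (Kc_ini + Kc_mid + Kc_end)/3.
Kc_avg = (0.28973 + 1.0215 + 0.66709)/3 = 0.65944
Therefore the season-average crop coefficient = 0.65944.


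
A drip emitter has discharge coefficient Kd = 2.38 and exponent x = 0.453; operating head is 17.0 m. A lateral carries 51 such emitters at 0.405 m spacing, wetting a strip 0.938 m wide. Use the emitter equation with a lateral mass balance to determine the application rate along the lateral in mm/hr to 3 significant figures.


Approach: apply the emitter equation with a lateral mass balance, q = Kd*h^x; Q = n*q; rate = Q/(n*spacing*width).
Step 1 — single emitter flow (q = Kd*h^x):
  q = 2.38 * 17.0^0.453 = 8.5895 L/hr
Step 2 — total lateral flow: Q = 51 * 8.5895 = 438.07 L/hr
Step 3 — wetted area: A = 51 * 0.405 * 0.938 = 19.374 m^2
Step 4 — application rate: Q/A = 438.07/19.374 = 22.6 mm/hr
Therefore the application rate along the lateral = 22.6 mm/hr.


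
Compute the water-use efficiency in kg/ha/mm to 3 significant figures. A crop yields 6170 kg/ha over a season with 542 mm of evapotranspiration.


Approach: apply the water-use efficiency ratio, WUE = yield/ET.
WUE = 6170 / 542 = 11.4 kg/ha/mm
Therefore the water-use efficiency = 11.4 kg/ha/mm.


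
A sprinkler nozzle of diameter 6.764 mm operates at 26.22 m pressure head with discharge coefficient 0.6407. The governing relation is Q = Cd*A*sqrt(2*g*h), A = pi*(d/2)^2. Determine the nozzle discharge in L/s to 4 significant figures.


A = pi*(6.764e-3/2)^2 = 3.59333e-05 m^2
Q = 0.6407 * 3.59333e-05 * sqrt(2*9.81*26.22) * 1000 = 0.5222 L/s
Therefore the nozzle discharge = 0.5222 L/s.


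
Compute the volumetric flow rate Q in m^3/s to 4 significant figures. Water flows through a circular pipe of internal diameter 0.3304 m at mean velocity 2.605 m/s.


Approach: apply the continuity equation for pipe flow, Q = A * v with A = pi*(D/2)^2.
A = pi*(0.3304/2)^2 = 0.0857373 m^2
Q = 0.0857373 * 2.605 = 0.2233 m^3/s
Therefore the volumetric flow rate Q = 0.2233 m^3/s.


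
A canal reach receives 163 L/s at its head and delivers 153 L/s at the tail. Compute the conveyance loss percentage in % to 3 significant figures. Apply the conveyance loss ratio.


Approach: apply the conveyance loss ratio, loss% = ((Q_head - Q_tail)/Q_head)*100.
loss = ((163 - 153)/163)*100 = 6.13 %
Therefore the conveyance loss percentage = 6.13 %.


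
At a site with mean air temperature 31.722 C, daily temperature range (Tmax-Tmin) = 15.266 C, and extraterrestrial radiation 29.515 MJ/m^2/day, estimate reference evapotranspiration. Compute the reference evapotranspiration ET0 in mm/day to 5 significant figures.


Approach: apply the Hargreaves-Samani method, ET0 = 0.0023*(Tmean+17.8)*sqrt(Tmax-Tmin)*0.408*Ra.
ET0 = 0.0023*(31.722+17.8)*sqrt(15.266)*0.408*29.515 = 5.3591 mm/day
Therefore the reference evapotranspiration ET0 = 5.3591 mm/day.


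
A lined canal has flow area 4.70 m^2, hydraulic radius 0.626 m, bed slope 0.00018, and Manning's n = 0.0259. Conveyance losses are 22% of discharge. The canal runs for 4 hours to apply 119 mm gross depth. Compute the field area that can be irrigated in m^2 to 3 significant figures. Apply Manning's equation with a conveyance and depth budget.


Approach: apply Manning's equation with a conveyance and depth budget, Q = (1/n)*A*R^(2/3)*S^(1/2); Q_field = Q*(1-loss); Area = Q_field*t/(d/1000).
Step 1 — canal discharge (Manning's equation):
  Q = (1/0.0259) * 4.70 * 0.626^(2/3) * 0.00018^(1/2) = 1.7816 m^3/s
Step 2 — delivered flow: Q_field = 1.7816*(1 - 22/100) = 1.3897 m^3/s
Step 3 — volume delivered: V = 1.3897 * 4*3600 = 20011 m^3
Step 4 — area served: A = V / (depth/1000) = 20011 / 0.119 = 168000 m^2
Therefore the field area that can be irrigated = 168000 m^2.


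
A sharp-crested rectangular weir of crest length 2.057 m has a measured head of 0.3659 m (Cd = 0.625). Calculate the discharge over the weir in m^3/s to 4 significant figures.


Approach: apply the rectangular weir equation, Q = (2/3)*Cd*L*sqrt(2g)*H^1.5.
Q = (2/3)*0.625*2.057*sqrt(2*9.81)*0.3659^1.5 = 0.8403 m^3/s
Therefore the discharge over the weir = 0.8403 m^3/s.


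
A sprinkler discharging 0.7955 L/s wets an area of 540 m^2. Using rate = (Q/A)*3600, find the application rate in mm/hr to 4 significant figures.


rate = (0.7955 / 540) * 3600 = 5.303 mm/hr
Therefore the application rate = 5.303 mm/hr.
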